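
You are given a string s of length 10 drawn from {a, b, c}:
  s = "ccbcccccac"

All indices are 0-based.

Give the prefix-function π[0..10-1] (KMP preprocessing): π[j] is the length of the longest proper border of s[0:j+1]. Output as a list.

[0, 1, 0, 1, 2, 2, 2, 2, 0, 1]

π[0] = 0
j=1 s[j]='c': π[1]=1 (border 'c')
j=2 s[j]='b': k: 1→0; π[2]=0 (border '')
j=3 s[j]='c': π[3]=1 (border 'c')
j=4 s[j]='c': π[4]=2 (border 'cc')
j=5 s[j]='c': k: 2→1; π[5]=2 (border 'cc')
j=6 s[j]='c': k: 2→1; π[6]=2 (border 'cc')
j=7 s[j]='c': k: 2→1; π[7]=2 (border 'cc')
j=8 s[j]='a': k: 2→1→0; π[8]=0 (border '')
j=9 s[j]='c': π[9]=1 (border 'c')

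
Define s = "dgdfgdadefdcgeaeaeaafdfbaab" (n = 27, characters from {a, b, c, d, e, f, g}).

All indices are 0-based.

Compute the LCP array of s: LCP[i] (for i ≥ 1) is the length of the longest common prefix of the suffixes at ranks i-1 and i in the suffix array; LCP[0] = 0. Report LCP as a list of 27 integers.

[0, 2, 1, 1, 1, 3, 1, 0, 1, 0, 0, 1, 1, 1, 2, 1, 0, 2, 4, 1, 0, 1, 2, 1, 0, 2, 1]

rank | idx | suffix
   0 |  24 | aab
   1 |  18 | aafdfbaab
   2 |  25 | ab
   3 |   6 | adefdcgeaeaeaafdfbaab
   4 |  16 | aeaafdfbaab
   5 |  14 | aeaeaafdfbaab
   6 |  19 | afdfbaab
   7 |  26 | b
   8 |  23 | baab
   9 |  11 | cgeaeaeaafdfbaab
  10 |   5 | dadefdcgeaeaeaafdfbaab
  11 |  10 | dcgeaeaeaafdfbaab
  12 |   7 | defdcgeaeaeaafdfbaab
  13 |  21 | dfbaab
  14 |   2 | dfgdadefdcgeaeaeaafdfbaab
  15 |   0 | dgdfgdadefdcgeaeaeaafdfbaab
  16 |  17 | eaafdfbaab
  17 |  15 | eaeaafdfbaab
  18 |  13 | eaeaeaafdfbaab
  19 |   8 | efdcgeaeaeaafdfbaab
  20 |  22 | fbaab
  21 |   9 | fdcgeaeaeaafdfbaab
  22 |  20 | fdfbaab
  23 |   3 | fgdadefdcgeaeaeaafdfbaab
  24 |   4 | gdadefdcgeaeaeaafdfbaab
  25 |   1 | gdfgdadefdcgeaeaeaafdfbaab
  26 |  12 | geaeaeaafdfbaab

SA = [24, 18, 25, 6, 16, 14, 19, 26, 23, 11, 5, 10, 7, 21, 2, 0, 17, 15, 13, 8, 22, 9, 20, 3, 4, 1, 12]
[i] adj suffixes → lcp
  [1] 24/18 → 2 ('aa')
  [2] 18/25 → 1 ('a')
  [3] 25/6 → 1 ('a')
  [4] 6/16 → 1 ('a')
  [5] 16/14 → 3 ('aea')
  [6] 14/19 → 1 ('a')
  [7] 19/26 → 0 ('')
  [8] 26/23 → 1 ('b')
  [9] 23/11 → 0 ('')
  [10] 11/5 → 0 ('')
  [11] 5/10 → 1 ('d')
  [12] 10/7 → 1 ('d')
  [13] 7/21 → 1 ('d')
  [14] 21/2 → 2 ('df')
  [15] 2/0 → 1 ('d')
  [16] 0/17 → 0 ('')
  [17] 17/15 → 2 ('ea')
  [18] 15/13 → 4 ('eaea')
  [19] 13/8 → 1 ('e')
  [20] 8/22 → 0 ('')
  [21] 22/9 → 1 ('f')
  [22] 9/20 → 2 ('fd')
  [23] 20/3 → 1 ('f')
  [24] 3/4 → 0 ('')
  [25] 4/1 → 2 ('gd')
  [26] 1/12 → 1 ('g')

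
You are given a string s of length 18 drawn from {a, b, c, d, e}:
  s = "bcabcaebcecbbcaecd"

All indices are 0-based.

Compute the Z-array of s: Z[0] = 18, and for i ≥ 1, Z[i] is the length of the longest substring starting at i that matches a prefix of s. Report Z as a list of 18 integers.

[18, 0, 0, 3, 0, 0, 0, 2, 0, 0, 0, 1, 3, 0, 0, 0, 0, 0]

Z[0]=18
i=1: i≥r, start 0; Z[1]=0
i=2: i≥r, start 0; Z[2]=0
i=3: i≥r, start 0; Z[3]=3 scan→box=[3,6)
i=4: min(r-i=2, Z[1]=0)=0; Z[4]=0
i=5: min(r-i=1, Z[2]=0)=0; Z[5]=0
i=6: i≥r, start 0; Z[6]=0
i=7: i≥r, start 0; Z[7]=2 scan→box=[7,9)
i=8: min(r-i=1, Z[1]=0)=0; Z[8]=0
i=9: i≥r, start 0; Z[9]=0
i=10: i≥r, start 0; Z[10]=0
i=11: i≥r, start 0; Z[11]=1 scan→box=[11,12)
i=12: i≥r, start 0; Z[12]=3 scan→box=[12,15)
i=13: min(r-i=2, Z[1]=0)=0; Z[13]=0
i=14: min(r-i=1, Z[2]=0)=0; Z[14]=0
i=15: i≥r, start 0; Z[15]=0
i=16: i≥r, start 0; Z[16]=0
i=17: i≥r, start 0; Z[17]=0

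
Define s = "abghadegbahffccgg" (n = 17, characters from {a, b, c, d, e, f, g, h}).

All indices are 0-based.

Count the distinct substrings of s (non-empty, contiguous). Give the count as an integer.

rank | idx | suffix
   0 |   0 | abghadegbahffccgg
   1 |   4 | adegbahffccgg
   2 |   9 | ahffccgg
   3 |   8 | bahffccgg
   4 |   1 | bghadegbahffccgg
   5 |  13 | ccgg
   6 |  14 | cgg
   7 |   5 | degbahffccgg
   8 |   6 | egbahffccgg
   9 |  12 | fccgg
  10 |  11 | ffccgg
  11 |  16 | g
  12 |   7 | gbahffccgg
  13 |  15 | gg
  14 |   2 | ghadegbahffccgg
  15 |   3 | hadegbahffccgg
  16 |  10 | hffccgg

SA = [0, 4, 9, 8, 1, 13, 14, 5, 6, 12, 11, 16, 7, 15, 2, 3, 10]
[i] adj suffixes → lcp
  [1] 0/4 → 1 ('a')
  [2] 4/9 → 1 ('a')
  [3] 9/8 → 0 ('')
  [4] 8/1 → 1 ('b')
  [5] 1/13 → 0 ('')
  [6] 13/14 → 1 ('c')
  [7] 14/5 → 0 ('')
  [8] 5/6 → 0 ('')
  [9] 6/12 → 0 ('')
  [10] 12/11 → 1 ('f')
  [11] 11/16 → 0 ('')
  [12] 16/7 → 1 ('g')
  [13] 7/15 → 1 ('g')
  [14] 15/2 → 1 ('g')
  [15] 2/3 → 0 ('')
  [16] 3/10 → 1 ('h')

n(n+1)/2 = 17·18/2 = 153
Σ LCP = 0 + 1 + 1 + 0 + 1 + 0 + 1 + 0 + 0 + 0 + 1 + 0 + 1 + 1 + 1 + 0 + 1 = 9
distinct = 153 − 9 = 144

144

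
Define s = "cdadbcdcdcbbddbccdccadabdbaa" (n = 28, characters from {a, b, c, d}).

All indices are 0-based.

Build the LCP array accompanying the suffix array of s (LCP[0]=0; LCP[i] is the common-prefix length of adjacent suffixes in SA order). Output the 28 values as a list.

rank→(start, suffix):
  0 → (27, 'a')
  1 → (26, 'aa')
  2 → (22, 'abdbaa')
  3 → (20, 'adabdbaa')
  4 → (2, 'adbcdcdcbbddbccdccadabdbaa')
  5 → (25, 'baa')
  6 → (10, 'bbddbccdccadabdbaa')
  7 → (14, 'bccdccadabdbaa')
  8 → (4, 'bcdcdcbbddbccdccadabdbaa')
  9 → (23, 'bdbaa')
  10 → (11, 'bddbccdccadabdbaa')
  11 → (19, 'cadabdbaa')
  12 → (9, 'cbbddbccdccadabdbaa')
  13 → (18, 'ccadabdbaa')
  14 → (15, 'ccdccadabdbaa')
  15 → (0, 'cdadbcdcdcbbddbccdccadabdbaa')
  16 → (7, 'cdcbbddbccdccadabdbaa')
  17 → (16, 'cdccadabdbaa')
  18 → (5, 'cdcdcbbddbccdccadabdbaa')
  19 → (21, 'dabdbaa')
  20 → (1, 'dadbcdcdcbbddbccdccadabdbaa')
  21 → (24, 'dbaa')
  22 → (13, 'dbccdccadabdbaa')
  23 → (3, 'dbcdcdcbbddbccdccadabdbaa')
  24 → (8, 'dcbbddbccdccadabdbaa')
  25 → (17, 'dccadabdbaa')
  26 → (6, 'dcdcbbddbccdccadabdbaa')
  27 → (12, 'ddbccdccadabdbaa')

SA = [27, 26, 22, 20, 2, 25, 10, 14, 4, 23, 11, 19, 9, 18, 15, 0, 7, 16, 5, 21, 1, 24, 13, 3, 8, 17, 6, 12]
rank  pair      lcp
   1  s[27:],s[26:]  1  'a'
   2  s[26:],s[22:]  1  'a'
   3  s[22:],s[20:]  1  'a'
   4  s[20:],s[2:]  2  'ad'
   5  s[2:],s[25:]  0  ''
   6  s[25:],s[10:]  1  'b'
   7  s[10:],s[14:]  1  'b'
   8  s[14:],s[4:]  2  'bc'
   9  s[4:],s[23:]  1  'b'
  10  s[23:],s[11:]  2  'bd'
  11  s[11:],s[19:]  0  ''
  12  s[19:],s[9:]  1  'c'
  13  s[9:],s[18:]  1  'c'
  14  s[18:],s[15:]  2  'cc'
  15  s[15:],s[0:]  1  'c'
  16  s[0:],s[7:]  2  'cd'
  17  s[7:],s[16:]  3  'cdc'
  18  s[16:],s[5:]  3  'cdc'
  19  s[5:],s[21:]  0  ''
  20  s[21:],s[1:]  2  'da'
  21  s[1:],s[24:]  1  'd'
  22  s[24:],s[13:]  2  'db'
  23  s[13:],s[3:]  3  'dbc'
  24  s[3:],s[8:]  1  'd'
  25  s[8:],s[17:]  2  'dc'
  26  s[17:],s[6:]  2  'dc'
  27  s[6:],s[12:]  1  'd'

[0, 1, 1, 1, 2, 0, 1, 1, 2, 1, 2, 0, 1, 1, 2, 1, 2, 3, 3, 0, 2, 1, 2, 3, 1, 2, 2, 1]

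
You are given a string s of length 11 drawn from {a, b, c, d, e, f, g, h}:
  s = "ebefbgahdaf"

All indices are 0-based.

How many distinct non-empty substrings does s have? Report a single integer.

rank | idx | suffix
   0 |   9 | af
   1 |   6 | ahdaf
   2 |   1 | befbgahdaf
   3 |   4 | bgahdaf
   4 |   8 | daf
   5 |   0 | ebefbgahdaf
   6 |   2 | efbgahdaf
   7 |  10 | f
   8 |   3 | fbgahdaf
   9 |   5 | gahdaf
  10 |   7 | hdaf

SA = [9, 6, 1, 4, 8, 0, 2, 10, 3, 5, 7]
[i] adj suffixes → lcp
  [1] 9/6 → 1 ('a')
  [2] 6/1 → 0 ('')
  [3] 1/4 → 1 ('b')
  [4] 4/8 → 0 ('')
  [5] 8/0 → 0 ('')
  [6] 0/2 → 1 ('e')
  [7] 2/10 → 0 ('')
  [8] 10/3 → 1 ('f')
  [9] 3/5 → 0 ('')
  [10] 5/7 → 0 ('')

n(n+1)/2 = 11·12/2 = 66
Σ LCP = 0 + 1 + 0 + 1 + 0 + 0 + 1 + 0 + 1 + 0 + 0 = 4
distinct = 66 − 4 = 62

62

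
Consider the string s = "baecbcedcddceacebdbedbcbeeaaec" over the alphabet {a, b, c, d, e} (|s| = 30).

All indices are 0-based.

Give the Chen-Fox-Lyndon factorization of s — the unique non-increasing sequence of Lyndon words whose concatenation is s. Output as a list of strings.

emit factor 1: 'b' (i=0, period=1)
emit factor 2: 'aecbcedcddce' (i=1, period=12)
emit factor 3: 'acebdbedbcbee' (i=13, period=13)
emit factor 4: 'aaec' (i=26, period=4)

["b", "aecbcedcddce", "acebdbedbcbee", "aaec"]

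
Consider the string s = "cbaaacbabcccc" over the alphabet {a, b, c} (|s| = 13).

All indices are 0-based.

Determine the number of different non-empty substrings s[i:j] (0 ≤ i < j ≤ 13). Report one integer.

74

rank | idx | suffix
   0 |   2 | aaacbabcccc
   1 |   3 | aacbabcccc
   2 |   7 | abcccc
   3 |   4 | acbabcccc
   4 |   1 | baaacbabcccc
   5 |   6 | babcccc
   6 |   8 | bcccc
   7 |  12 | c
   8 |   0 | cbaaacbabcccc
   9 |   5 | cbabcccc
  10 |  11 | cc
  11 |  10 | ccc
  12 |   9 | cccc

SA = [2, 3, 7, 4, 1, 6, 8, 12, 0, 5, 11, 10, 9]
[i] adj suffixes → lcp
  [1] 2/3 → 2 ('aa')
  [2] 3/7 → 1 ('a')
  [3] 7/4 → 1 ('a')
  [4] 4/1 → 0 ('')
  [5] 1/6 → 2 ('ba')
  [6] 6/8 → 1 ('b')
  [7] 8/12 → 0 ('')
  [8] 12/0 → 1 ('c')
  [9] 0/5 → 3 ('cba')
  [10] 5/11 → 1 ('c')
  [11] 11/10 → 2 ('cc')
  [12] 10/9 → 3 ('ccc')

n(n+1)/2 = 13·14/2 = 91
Σ LCP = 0 + 2 + 1 + 1 + 0 + 2 + 1 + 0 + 1 + 3 + 1 + 2 + 3 = 17
distinct = 91 − 17 = 74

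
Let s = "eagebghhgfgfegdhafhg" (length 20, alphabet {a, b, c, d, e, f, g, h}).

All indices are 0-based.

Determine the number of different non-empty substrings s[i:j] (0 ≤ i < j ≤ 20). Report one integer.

rank | idx | suffix
   0 |  16 | afhg
   1 |   1 | agebghhgfgfegdhafhg
   2 |   4 | bghhgfgfegdhafhg
   3 |  14 | dhafhg
   4 |   0 | eagebghhgfgfegdhafhg
   5 |   3 | ebghhgfgfegdhafhg
   6 |  12 | egdhafhg
   7 |  11 | fegdhafhg
   8 |   9 | fgfegdhafhg
   9 |  17 | fhg
  10 |  19 | g
  11 |  13 | gdhafhg
  12 |   2 | gebghhgfgfegdhafhg
  13 |  10 | gfegdhafhg
  14 |   8 | gfgfegdhafhg
  15 |   5 | ghhgfgfegdhafhg
  16 |  15 | hafhg
  17 |  18 | hg
  18 |   7 | hgfgfegdhafhg
  19 |   6 | hhgfgfegdhafhg

SA = [16, 1, 4, 14, 0, 3, 12, 11, 9, 17, 19, 13, 2, 10, 8, 5, 15, 18, 7, 6]
[i] adj suffixes → lcp
  [1] 16/1 → 1 ('a')
  [2] 1/4 → 0 ('')
  [3] 4/14 → 0 ('')
  [4] 14/0 → 0 ('')
  [5] 0/3 → 1 ('e')
  [6] 3/12 → 1 ('e')
  [7] 12/11 → 0 ('')
  [8] 11/9 → 1 ('f')
  [9] 9/17 → 1 ('f')
  [10] 17/19 → 0 ('')
  [11] 19/13 → 1 ('g')
  [12] 13/2 → 1 ('g')
  [13] 2/10 → 1 ('g')
  [14] 10/8 → 2 ('gf')
  [15] 8/5 → 1 ('g')
  [16] 5/15 → 0 ('')
  [17] 15/18 → 1 ('h')
  [18] 18/7 → 2 ('hg')
  [19] 7/6 → 1 ('h')

n(n+1)/2 = 20·21/2 = 210
Σ LCP = 0 + 1 + 0 + 0 + 0 + 1 + 1 + 0 + 1 + 1 + 0 + 1 + 1 + 1 + 2 + 1 + 0 + 1 + 2 + 1 = 15
distinct = 210 − 15 = 195

195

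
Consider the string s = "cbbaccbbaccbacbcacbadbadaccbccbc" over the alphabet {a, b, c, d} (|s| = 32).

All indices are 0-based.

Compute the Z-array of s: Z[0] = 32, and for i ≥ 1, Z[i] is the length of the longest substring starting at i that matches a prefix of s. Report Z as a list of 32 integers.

Z[0]=32
i=1: outside box; Z[1]=0
i=2: outside box; Z[2]=0
i=3: outside box; Z[3]=0
i=4: outside box; Z[4]=1 grow→box=[4,5)
i=5: outside box; Z[5]=7 grow→box=[5,12)
i=6: min(r-i=6, Z[1]=0)=0; Z[6]=0
i=7: min(r-i=5, Z[2]=0)=0; Z[7]=0
i=8: min(r-i=4, Z[3]=0)=0; Z[8]=0
i=9: min(r-i=3, Z[4]=1)=1; Z[9]=1
i=10: min(r-i=2, Z[5]=7)=2; Z[10]=2
i=11: min(r-i=1, Z[6]=0)=0; Z[11]=0
i=12: outside box; Z[12]=0
i=13: outside box; Z[13]=2 grow→box=[13,15)
i=14: min(r-i=1, Z[1]=0)=0; Z[14]=0
i=15: outside box; Z[15]=1 grow→box=[15,16)
i=16: outside box; Z[16]=0
i=17: outside box; Z[17]=2 grow→box=[17,19)
i=18: min(r-i=1, Z[1]=0)=0; Z[18]=0
i=19: outside box; Z[19]=0
i=20: outside box; Z[20]=0
i=21: outside box; Z[21]=0
i=22: outside box; Z[22]=0
i=23: outside box; Z[23]=0
i=24: outside box; Z[24]=0
i=25: outside box; Z[25]=1 grow→box=[25,26)
i=26: outside box; Z[26]=2 grow→box=[26,28)
i=27: min(r-i=1, Z[1]=0)=0; Z[27]=0
i=28: outside box; Z[28]=1 grow→box=[28,29)
i=29: outside box; Z[29]=2 grow→box=[29,31)
i=30: min(r-i=1, Z[1]=0)=0; Z[30]=0
i=31: outside box; Z[31]=1 grow→box=[31,32)

[32, 0, 0, 0, 1, 7, 0, 0, 0, 1, 2, 0, 0, 2, 0, 1, 0, 2, 0, 0, 0, 0, 0, 0, 0, 1, 2, 0, 1, 2, 0, 1]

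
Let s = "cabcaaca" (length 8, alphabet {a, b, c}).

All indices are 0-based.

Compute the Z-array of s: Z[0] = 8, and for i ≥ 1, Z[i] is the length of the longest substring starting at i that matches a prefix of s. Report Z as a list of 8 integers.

Z[0]=8
i=1: fresh scan; Z[1]=0
i=2: fresh scan; Z[2]=0
i=3: fresh scan; Z[3]=2 extend→box=[3,5)
i=4: min(r-i=1, Z[1]=0)=0; Z[4]=0
i=5: fresh scan; Z[5]=0
i=6: fresh scan; Z[6]=2 extend→box=[6,8)
i=7: min(r-i=1, Z[1]=0)=0; Z[7]=0

[8, 0, 0, 2, 0, 0, 2, 0]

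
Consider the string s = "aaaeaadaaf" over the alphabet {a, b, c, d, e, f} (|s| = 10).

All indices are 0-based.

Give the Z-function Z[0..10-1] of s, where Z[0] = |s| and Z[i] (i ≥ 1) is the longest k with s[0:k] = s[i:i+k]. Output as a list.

[10, 2, 1, 0, 2, 1, 0, 2, 1, 0]

Z[0]=10
i=1: i≥r, start 0; Z[1]=2 grow→box=[1,3)
i=2: min(r-i=1, Z[1]=2)=1; Z[2]=1
i=3: i≥r, start 0; Z[3]=0
i=4: i≥r, start 0; Z[4]=2 grow→box=[4,6)
i=5: min(r-i=1, Z[1]=2)=1; Z[5]=1
i=6: i≥r, start 0; Z[6]=0
i=7: i≥r, start 0; Z[7]=2 grow→box=[7,9)
i=8: min(r-i=1, Z[1]=2)=1; Z[8]=1
i=9: i≥r, start 0; Z[9]=0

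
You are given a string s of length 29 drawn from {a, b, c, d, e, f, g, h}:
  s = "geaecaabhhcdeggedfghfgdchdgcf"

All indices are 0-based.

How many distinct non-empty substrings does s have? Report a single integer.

rank | idx | suffix
   0 |   5 | aabhhcdeggedfghfgdchdgcf
   1 |   6 | abhhcdeggedfghfgdchdgcf
   2 |   2 | aecaabhhcdeggedfghfgdchdgcf
   3 |   7 | bhhcdeggedfghfgdchdgcf
   4 |   4 | caabhhcdeggedfghfgdchdgcf
   5 |  10 | cdeggedfghfgdchdgcf
   6 |  27 | cf
   7 |  23 | chdgcf
   8 |  22 | dchdgcf
   9 |  11 | deggedfghfgdchdgcf
  10 |  16 | dfghfgdchdgcf
  11 |  25 | dgcf
  12 |   1 | eaecaabhhcdeggedfghfgdchdgcf
  13 |   3 | ecaabhhcdeggedfghfgdchdgcf
  14 |  15 | edfghfgdchdgcf
  15 |  12 | eggedfghfgdchdgcf
  16 |  28 | f
  17 |  20 | fgdchdgcf
  18 |  17 | fghfgdchdgcf
  19 |  26 | gcf
  20 |  21 | gdchdgcf
  21 |   0 | geaecaabhhcdeggedfghfgdchdgcf
  22 |  14 | gedfghfgdchdgcf
  23 |  13 | ggedfghfgdchdgcf
  24 |  18 | ghfgdchdgcf
  25 |   9 | hcdeggedfghfgdchdgcf
  26 |  24 | hdgcf
  27 |  19 | hfgdchdgcf
  28 |   8 | hhcdeggedfghfgdchdgcf

SA = [5, 6, 2, 7, 4, 10, 27, 23, 22, 11, 16, 25, 1, 3, 15, 12, 28, 20, 17, 26, 21, 0, 14, 13, 18, 9, 24, 19, 8]
[i] adj suffixes → lcp
  [1] 5/6 → 1 ('a')
  [2] 6/2 → 1 ('a')
  [3] 2/7 → 0 ('')
  [4] 7/4 → 0 ('')
  [5] 4/10 → 1 ('c')
  [6] 10/27 → 1 ('c')
  [7] 27/23 → 1 ('c')
  [8] 23/22 → 0 ('')
  [9] 22/11 → 1 ('d')
  [10] 11/16 → 1 ('d')
  [11] 16/25 → 1 ('d')
  [12] 25/1 → 0 ('')
  [13] 1/3 → 1 ('e')
  [14] 3/15 → 1 ('e')
  [15] 15/12 → 1 ('e')
  [16] 12/28 → 0 ('')
  [17] 28/20 → 1 ('f')
  [18] 20/17 → 2 ('fg')
  [19] 17/26 → 0 ('')
  [20] 26/21 → 1 ('g')
  [21] 21/0 → 1 ('g')
  [22] 0/14 → 2 ('ge')
  [23] 14/13 → 1 ('g')
  [24] 13/18 → 1 ('g')
  [25] 18/9 → 0 ('')
  [26] 9/24 → 1 ('h')
  [27] 24/19 → 1 ('h')
  [28] 19/8 → 1 ('h')

n(n+1)/2 = 29·30/2 = 435
Σ LCP = 0 + 1 + 1 + 0 + 0 + 1 + 1 + 1 + 0 + 1 + 1 + 1 + 0 + 1 + 1 + 1 + 0 + 1 + 2 + 0 + 1 + 1 + 2 + 1 + 1 + 0 + 1 + 1 + 1 = 23
distinct = 435 − 23 = 412

412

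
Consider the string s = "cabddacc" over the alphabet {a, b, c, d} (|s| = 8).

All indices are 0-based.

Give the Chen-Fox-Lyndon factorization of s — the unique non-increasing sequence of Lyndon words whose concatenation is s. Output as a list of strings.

["c", "abddacc"]

emit factor 1: 'c' (i=0, period=1)
emit factor 2: 'abddacc' (i=1, period=7)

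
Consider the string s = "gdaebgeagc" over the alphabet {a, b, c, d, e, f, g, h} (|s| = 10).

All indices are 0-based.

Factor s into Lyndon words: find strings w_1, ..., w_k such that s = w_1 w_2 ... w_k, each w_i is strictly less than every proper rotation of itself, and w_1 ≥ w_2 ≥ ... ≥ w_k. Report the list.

emit factor 1: 'g' (i=0, period=1)
emit factor 2: 'd' (i=1, period=1)
emit factor 3: 'aebgeagc' (i=2, period=8)

["g", "d", "aebgeagc"]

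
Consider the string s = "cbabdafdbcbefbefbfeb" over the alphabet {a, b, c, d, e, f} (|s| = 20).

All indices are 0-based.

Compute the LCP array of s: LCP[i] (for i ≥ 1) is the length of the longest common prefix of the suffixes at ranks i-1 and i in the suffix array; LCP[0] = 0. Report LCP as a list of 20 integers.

sorted suffixes:
  #0 SA[0]=2  'abdafdbcbefbefbfeb'
  #1 SA[1]=5  'afdbcbefbefbfeb'
  #2 SA[2]=19  'b'
  #3 SA[3]=1  'babdafdbcbefbefbfeb'
  #4 SA[4]=8  'bcbefbefbfeb'
  #5 SA[5]=3  'bdafdbcbefbefbfeb'
  #6 SA[6]=10  'befbefbfeb'
  #7 SA[7]=13  'befbfeb'
  #8 SA[8]=16  'bfeb'
  #9 SA[9]=0  'cbabdafdbcbefbefbfeb'
  #10 SA[10]=9  'cbefbefbfeb'
  #11 SA[11]=4  'dafdbcbefbefbfeb'
  #12 SA[12]=7  'dbcbefbefbfeb'
  #13 SA[13]=18  'eb'
  #14 SA[14]=11  'efbefbfeb'
  #15 SA[15]=14  'efbfeb'
  #16 SA[16]=12  'fbefbfeb'
  #17 SA[17]=15  'fbfeb'
  #18 SA[18]=6  'fdbcbefbefbfeb'
  #19 SA[19]=17  'feb'

SA = [2, 5, 19, 1, 8, 3, 10, 13, 16, 0, 9, 4, 7, 18, 11, 14, 12, 15, 6, 17]
rank  pair      lcp
   1  s[2:],s[5:]  1  'a'
   2  s[5:],s[19:]  0  ''
   3  s[19:],s[1:]  1  'b'
   4  s[1:],s[8:]  1  'b'
   5  s[8:],s[3:]  1  'b'
   6  s[3:],s[10:]  1  'b'
   7  s[10:],s[13:]  4  'befb'
   8  s[13:],s[16:]  1  'b'
   9  s[16:],s[0:]  0  ''
  10  s[0:],s[9:]  2  'cb'
  11  s[9:],s[4:]  0  ''
  12  s[4:],s[7:]  1  'd'
  13  s[7:],s[18:]  0  ''
  14  s[18:],s[11:]  1  'e'
  15  s[11:],s[14:]  3  'efb'
  16  s[14:],s[12:]  0  ''
  17  s[12:],s[15:]  2  'fb'
  18  s[15:],s[6:]  1  'f'
  19  s[6:],s[17:]  1  'f'

[0, 1, 0, 1, 1, 1, 1, 4, 1, 0, 2, 0, 1, 0, 1, 3, 0, 2, 1, 1]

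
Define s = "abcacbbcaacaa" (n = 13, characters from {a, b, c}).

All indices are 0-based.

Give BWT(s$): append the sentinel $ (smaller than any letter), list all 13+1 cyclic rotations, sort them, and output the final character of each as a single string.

aacc$accbaabba

rank  rotation        last
    0  $abcacbbcaacaa  a
    1  a$abcacbbcaaca  a
    2  aa$abcacbbcaac  c
    3  aacaa$abcacbbc  c
    4  abcacbbcaacaa$  $
    5  acaa$abcacbbca  a
    6  acbbcaacaa$abc  c
    7  bbcaacaa$abcac  c
    8  bcaacaa$abcacb  b
    9  bcacbbcaacaa$a  a
   10  caa$abcacbbcaa  a
   11  caacaa$abcacbb  b
   12  cacbbcaacaa$ab  b
   13  cbbcaacaa$abca  a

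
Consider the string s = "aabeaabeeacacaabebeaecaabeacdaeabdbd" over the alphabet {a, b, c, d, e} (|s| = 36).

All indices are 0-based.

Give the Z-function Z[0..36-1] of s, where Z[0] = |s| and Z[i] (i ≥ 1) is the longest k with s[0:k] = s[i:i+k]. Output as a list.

[36, 1, 0, 0, 4, 1, 0, 0, 0, 1, 0, 1, 0, 4, 1, 0, 0, 0, 0, 1, 0, 0, 5, 1, 0, 0, 1, 0, 0, 1, 0, 1, 0, 0, 0, 0]

Z[0]=36
i=1: fresh scan; Z[1]=1 grow→box=[1,2)
i=2: fresh scan; Z[2]=0
i=3: fresh scan; Z[3]=0
i=4: fresh scan; Z[4]=4 grow→box=[4,8)
i=5: min(r-i=3, Z[1]=1)=1; Z[5]=1
i=6: min(r-i=2, Z[2]=0)=0; Z[6]=0
i=7: min(r-i=1, Z[3]=0)=0; Z[7]=0
i=8: fresh scan; Z[8]=0
i=9: fresh scan; Z[9]=1 grow→box=[9,10)
i=10: fresh scan; Z[10]=0
i=11: fresh scan; Z[11]=1 grow→box=[11,12)
i=12: fresh scan; Z[12]=0
i=13: fresh scan; Z[13]=4 grow→box=[13,17)
i=14: min(r-i=3, Z[1]=1)=1; Z[14]=1
i=15: min(r-i=2, Z[2]=0)=0; Z[15]=0
i=16: min(r-i=1, Z[3]=0)=0; Z[16]=0
i=17: fresh scan; Z[17]=0
i=18: fresh scan; Z[18]=0
i=19: fresh scan; Z[19]=1 grow→box=[19,20)
i=20: fresh scan; Z[20]=0
i=21: fresh scan; Z[21]=0
i=22: fresh scan; Z[22]=5 grow→box=[22,27)
i=23: min(r-i=4, Z[1]=1)=1; Z[23]=1
i=24: min(r-i=3, Z[2]=0)=0; Z[24]=0
i=25: min(r-i=2, Z[3]=0)=0; Z[25]=0
i=26: min(r-i=1, Z[4]=4)=1; Z[26]=1
i=27: fresh scan; Z[27]=0
i=28: fresh scan; Z[28]=0
i=29: fresh scan; Z[29]=1 grow→box=[29,30)
i=30: fresh scan; Z[30]=0
i=31: fresh scan; Z[31]=1 grow→box=[31,32)
i=32: fresh scan; Z[32]=0
i=33: fresh scan; Z[33]=0
i=34: fresh scan; Z[34]=0
i=35: fresh scan; Z[35]=0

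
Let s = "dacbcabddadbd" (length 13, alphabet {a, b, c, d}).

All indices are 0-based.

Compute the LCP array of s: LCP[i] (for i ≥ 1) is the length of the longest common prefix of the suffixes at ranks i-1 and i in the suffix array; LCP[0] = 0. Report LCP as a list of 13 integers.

rank→(start, suffix):
  0 → (5, 'abddadbd')
  1 → (1, 'acbcabddadbd')
  2 → (9, 'adbd')
  3 → (3, 'bcabddadbd')
  4 → (11, 'bd')
  5 → (6, 'bddadbd')
  6 → (4, 'cabddadbd')
  7 → (2, 'cbcabddadbd')
  8 → (12, 'd')
  9 → (0, 'dacbcabddadbd')
  10 → (8, 'dadbd')
  11 → (10, 'dbd')
  12 → (7, 'ddadbd')

SA = [5, 1, 9, 3, 11, 6, 4, 2, 12, 0, 8, 10, 7]
[i] adj suffixes → lcp
  [1] 5/1 → 1 ('a')
  [2] 1/9 → 1 ('a')
  [3] 9/3 → 0 ('')
  [4] 3/11 → 1 ('b')
  [5] 11/6 → 2 ('bd')
  [6] 6/4 → 0 ('')
  [7] 4/2 → 1 ('c')
  [8] 2/12 → 0 ('')
  [9] 12/0 → 1 ('d')
  [10] 0/8 → 2 ('da')
  [11] 8/10 → 1 ('d')
  [12] 10/7 → 1 ('d')

[0, 1, 1, 0, 1, 2, 0, 1, 0, 1, 2, 1, 1]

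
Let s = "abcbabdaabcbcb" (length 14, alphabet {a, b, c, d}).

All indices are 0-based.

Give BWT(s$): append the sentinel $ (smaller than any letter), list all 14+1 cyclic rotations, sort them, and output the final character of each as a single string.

rank  rotation         last
    0  $abcbabdaabcbcb  b
    1  aabcbcb$abcbabd  d
    2  abcbabdaabcbcb$  $
    3  abcbcb$abcbabda  a
    4  abdaabcbcb$abcb  b
    5  b$abcbabdaabcbc  c
    6  babdaabcbcb$abc  c
    7  bcb$abcbabdaabc  c
    8  bcbabdaabcbcb$a  a
    9  bcbcb$abcbabdaa  a
   10  bdaabcbcb$abcba  a
   11  cb$abcbabdaabcb  b
   12  cbabdaabcbcb$ab  b
   13  cbcb$abcbabdaab  b
   14  daabcbcb$abcbab  b

bd$abcccaaabbbb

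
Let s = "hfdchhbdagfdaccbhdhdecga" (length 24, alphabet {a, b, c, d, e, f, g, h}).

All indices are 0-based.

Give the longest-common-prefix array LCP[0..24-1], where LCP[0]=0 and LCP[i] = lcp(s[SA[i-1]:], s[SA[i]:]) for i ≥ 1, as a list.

rank | idx | suffix
   0 |  23 | a
   1 |  12 | accbhdhdecga
   2 |   8 | agfdaccbhdhdecga
   3 |   6 | bdagfdaccbhdhdecga
   4 |  15 | bhdhdecga
   5 |  14 | cbhdhdecga
   6 |  13 | ccbhdhdecga
   7 |  21 | cga
   8 |   3 | chhbdagfdaccbhdhdecga
   9 |  11 | daccbhdhdecga
  10 |   7 | dagfdaccbhdhdecga
  11 |   2 | dchhbdagfdaccbhdhdecga
  12 |  19 | decga
  13 |  17 | dhdecga
  14 |  20 | ecga
  15 |  10 | fdaccbhdhdecga
  16 |   1 | fdchhbdagfdaccbhdhdecga
  17 |  22 | ga
  18 |   9 | gfdaccbhdhdecga
  19 |   5 | hbdagfdaccbhdhdecga
  20 |  18 | hdecga
  21 |  16 | hdhdecga
  22 |   0 | hfdchhbdagfdaccbhdhdecga
  23 |   4 | hhbdagfdaccbhdhdecga

SA = [23, 12, 8, 6, 15, 14, 13, 21, 3, 11, 7, 2, 19, 17, 20, 10, 1, 22, 9, 5, 18, 16, 0, 4]
rank  pair      lcp
   1  s[23:],s[12:]  1  'a'
   2  s[12:],s[8:]  1  'a'
   3  s[8:],s[6:]  0  ''
   4  s[6:],s[15:]  1  'b'
   5  s[15:],s[14:]  0  ''
   6  s[14:],s[13:]  1  'c'
   7  s[13:],s[21:]  1  'c'
   8  s[21:],s[3:]  1  'c'
   9  s[3:],s[11:]  0  ''
  10  s[11:],s[7:]  2  'da'
  11  s[7:],s[2:]  1  'd'
  12  s[2:],s[19:]  1  'd'
  13  s[19:],s[17:]  1  'd'
  14  s[17:],s[20:]  0  ''
  15  s[20:],s[10:]  0  ''
  16  s[10:],s[1:]  2  'fd'
  17  s[1:],s[22:]  0  ''
  18  s[22:],s[9:]  1  'g'
  19  s[9:],s[5:]  0  ''
  20  s[5:],s[18:]  1  'h'
  21  s[18:],s[16:]  2  'hd'
  22  s[16:],s[0:]  1  'h'
  23  s[0:],s[4:]  1  'h'

[0, 1, 1, 0, 1, 0, 1, 1, 1, 0, 2, 1, 1, 1, 0, 0, 2, 0, 1, 0, 1, 2, 1, 1]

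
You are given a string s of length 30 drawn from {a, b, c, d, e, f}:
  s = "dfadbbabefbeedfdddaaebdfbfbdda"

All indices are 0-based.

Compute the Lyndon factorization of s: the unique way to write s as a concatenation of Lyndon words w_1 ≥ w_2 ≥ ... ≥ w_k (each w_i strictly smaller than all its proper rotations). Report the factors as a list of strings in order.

emit factor 1: 'df' (i=0, period=2)
emit factor 2: 'adbb' (i=2, period=4)
emit factor 3: 'abefbeedfddd' (i=6, period=12)
emit factor 4: 'aaebdfbfbdd' (i=18, period=11)
emit factor 5: 'a' (i=29, period=1)

["df", "adbb", "abefbeedfddd", "aaebdfbfbdd", "a"]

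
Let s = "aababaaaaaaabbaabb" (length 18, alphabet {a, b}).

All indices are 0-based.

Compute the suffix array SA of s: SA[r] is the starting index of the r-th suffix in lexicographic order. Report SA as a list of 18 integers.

[5, 6, 7, 8, 9, 0, 14, 10, 3, 1, 15, 11, 17, 4, 13, 2, 16, 12]

rank | idx | suffix
   0 |   5 | aaaaaaabbaabb
   1 |   6 | aaaaaabbaabb
   2 |   7 | aaaaabbaabb
   3 |   8 | aaaabbaabb
   4 |   9 | aaabbaabb
   5 |   0 | aababaaaaaaabbaabb
   6 |  14 | aabb
   7 |  10 | aabbaabb
   8 |   3 | abaaaaaaabbaabb
   9 |   1 | ababaaaaaaabbaabb
  10 |  15 | abb
  11 |  11 | abbaabb
  12 |  17 | b
  13 |   4 | baaaaaaabbaabb
  14 |  13 | baabb
  15 |   2 | babaaaaaaabbaabb
  16 |  16 | bb
  17 |  12 | bbaabb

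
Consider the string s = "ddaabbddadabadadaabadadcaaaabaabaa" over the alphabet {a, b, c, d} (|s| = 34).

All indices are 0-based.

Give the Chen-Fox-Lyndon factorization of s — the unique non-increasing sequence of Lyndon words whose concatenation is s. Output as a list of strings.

emit factor 1: 'd' (i=0, period=1)
emit factor 2: 'd' (i=1, period=1)
emit factor 3: 'aabbddadabadad' (i=2, period=14)
emit factor 4: 'aabadadc' (i=16, period=8)
emit factor 5: 'aaaabaab' (i=24, period=8)
emit factor 6: 'a' (i=32, period=1)
emit factor 7: 'a' (i=33, period=1)

["d", "d", "aabbddadabadad", "aabadadc", "aaaabaab", "a", "a"]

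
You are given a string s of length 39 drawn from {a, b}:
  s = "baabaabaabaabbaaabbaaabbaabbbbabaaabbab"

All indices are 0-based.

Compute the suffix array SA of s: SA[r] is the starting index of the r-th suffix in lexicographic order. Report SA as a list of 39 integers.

[14, 19, 32, 1, 4, 7, 10, 15, 20, 33, 24, 37, 30, 2, 5, 8, 11, 16, 21, 34, 25, 38, 13, 18, 31, 0, 3, 6, 9, 23, 36, 29, 12, 17, 22, 35, 28, 27, 26]

rank | idx | suffix
   0 |  14 | aaabbaaabbaabbbbabaaabbab
   1 |  19 | aaabbaabbbbabaaabbab
   2 |  32 | aaabbab
   3 |   1 | aabaabaabaabbaaabbaaabbaabbbbabaaabbab
   4 |   4 | aabaabaabbaaabbaaabbaabbbbabaaabbab
   5 |   7 | aabaabbaaabbaaabbaabbbbabaaabbab
   6 |  10 | aabbaaabbaaabbaabbbbabaaabbab
   7 |  15 | aabbaaabbaabbbbabaaabbab
   8 |  20 | aabbaabbbbabaaabbab
   9 |  33 | aabbab
  10 |  24 | aabbbbabaaabbab
  11 |  37 | ab
  12 |  30 | abaaabbab
  13 |   2 | abaabaabaabbaaabbaaabbaabbbbabaaabbab
  14 |   5 | abaabaabbaaabbaaabbaabbbbabaaabbab
  15 |   8 | abaabbaaabbaaabbaabbbbabaaabbab
  16 |  11 | abbaaabbaaabbaabbbbabaaabbab
  17 |  16 | abbaaabbaabbbbabaaabbab
  18 |  21 | abbaabbbbabaaabbab
  19 |  34 | abbab
  20 |  25 | abbbbabaaabbab
  21 |  38 | b
  22 |  13 | baaabbaaabbaabbbbabaaabbab
  23 |  18 | baaabbaabbbbabaaabbab
  24 |  31 | baaabbab
  25 |   0 | baabaabaabaabbaaabbaaabbaabbbbabaaabbab
  26 |   3 | baabaabaabbaaabbaaabbaabbbbabaaabbab
  27 |   6 | baabaabbaaabbaaabbaabbbbabaaabbab
  28 |   9 | baabbaaabbaaabbaabbbbabaaabbab
  29 |  23 | baabbbbabaaabbab
  30 |  36 | bab
  31 |  29 | babaaabbab
  32 |  12 | bbaaabbaaabbaabbbbabaaabbab
  33 |  17 | bbaaabbaabbbbabaaabbab
  34 |  22 | bbaabbbbabaaabbab
  35 |  35 | bbab
  36 |  28 | bbabaaabbab
  37 |  27 | bbbabaaabbab
  38 |  26 | bbbbabaaabbab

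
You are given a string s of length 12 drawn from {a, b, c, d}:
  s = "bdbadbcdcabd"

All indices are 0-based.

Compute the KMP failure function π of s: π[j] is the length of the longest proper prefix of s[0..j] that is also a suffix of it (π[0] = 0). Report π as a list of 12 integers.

[0, 0, 1, 0, 0, 1, 0, 0, 0, 0, 1, 2]

π[0] = 0
j=1 s[j]='d': π[1]=0 (border '')
j=2 s[j]='b': π[2]=1 (border 'b')
j=3 s[j]='a': k: 1→0; π[3]=0 (border '')
j=4 s[j]='d': π[4]=0 (border '')
j=5 s[j]='b': π[5]=1 (border 'b')
j=6 s[j]='c': k: 1→0; π[6]=0 (border '')
j=7 s[j]='d': π[7]=0 (border '')
j=8 s[j]='c': π[8]=0 (border '')
j=9 s[j]='a': π[9]=0 (border '')
j=10 s[j]='b': π[10]=1 (border 'b')
j=11 s[j]='d': π[11]=2 (border 'bd')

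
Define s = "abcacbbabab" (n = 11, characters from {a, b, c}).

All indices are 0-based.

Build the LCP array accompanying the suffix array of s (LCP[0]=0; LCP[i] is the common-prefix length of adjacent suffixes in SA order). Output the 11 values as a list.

[0, 2, 2, 1, 0, 1, 3, 1, 1, 0, 1]

rank→(start, suffix):
  0 → (9, 'ab')
  1 → (7, 'abab')
  2 → (0, 'abcacbbabab')
  3 → (3, 'acbbabab')
  4 → (10, 'b')
  5 → (8, 'bab')
  6 → (6, 'babab')
  7 → (5, 'bbabab')
  8 → (1, 'bcacbbabab')
  9 → (2, 'cacbbabab')
  10 → (4, 'cbbabab')

SA = [9, 7, 0, 3, 10, 8, 6, 5, 1, 2, 4]
[i] adj suffixes → lcp
  [1] 9/7 → 2 ('ab')
  [2] 7/0 → 2 ('ab')
  [3] 0/3 → 1 ('a')
  [4] 3/10 → 0 ('')
  [5] 10/8 → 1 ('b')
  [6] 8/6 → 3 ('bab')
  [7] 6/5 → 1 ('b')
  [8] 5/1 → 1 ('b')
  [9] 1/2 → 0 ('')
  [10] 2/4 → 1 ('c')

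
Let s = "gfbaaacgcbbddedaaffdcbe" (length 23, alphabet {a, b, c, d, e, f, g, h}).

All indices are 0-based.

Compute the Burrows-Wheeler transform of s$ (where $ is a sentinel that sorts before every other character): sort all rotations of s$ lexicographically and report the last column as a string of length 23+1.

rank  rotation                  last
    0  $gfbaaacgcbbddedaaffdcbe  e
    1  aaacgcbbddedaaffdcbe$gfb  b
    2  aacgcbbddedaaffdcbe$gfba  a
    3  aaffdcbe$gfbaaacgcbbdded  d
    4  acgcbbddedaaffdcbe$gfbaa  a
    5  affdcbe$gfbaaacgcbbddeda  a
    6  baaacgcbbddedaaffdcbe$gf  f
    7  bbddedaaffdcbe$gfbaaacgc  c
    8  bddedaaffdcbe$gfbaaacgcb  b
    9  be$gfbaaacgcbbddedaaffdc  c
   10  cbbddedaaffdcbe$gfbaaacg  g
   11  cbe$gfbaaacgcbbddedaaffd  d
   12  cgcbbddedaaffdcbe$gfbaaa  a
   13  daaffdcbe$gfbaaacgcbbdde  e
   14  dcbe$gfbaaacgcbbddedaaff  f
   15  ddedaaffdcbe$gfbaaacgcbb  b
   16  dedaaffdcbe$gfbaaacgcbbd  d
   17  e$gfbaaacgcbbddedaaffdcb  b
   18  edaaffdcbe$gfbaaacgcbbdd  d
   19  fbaaacgcbbddedaaffdcbe$g  g
   20  fdcbe$gfbaaacgcbbddedaaf  f
   21  ffdcbe$gfbaaacgcbbddedaa  a
   22  gcbbddedaaffdcbe$gfbaaac  c
   23  gfbaaacgcbbddedaaffdcbe$  $

ebadaafcbcgdaefbdbdgfac$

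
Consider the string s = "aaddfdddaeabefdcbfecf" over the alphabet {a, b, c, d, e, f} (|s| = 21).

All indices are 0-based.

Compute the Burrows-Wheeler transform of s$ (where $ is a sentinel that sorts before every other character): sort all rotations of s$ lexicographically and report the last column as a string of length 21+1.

rank  rotation                last
    0  $aaddfdddaeabefdcbfecf  f
    1  aaddfdddaeabefdcbfecf$  $
    2  abefdcbfecf$aaddfdddae  e
    3  addfdddaeabefdcbfecf$a  a
    4  aeabefdcbfecf$aaddfddd  d
    5  befdcbfecf$aaddfdddaea  a
    6  bfecf$aaddfdddaeabefdc  c
    7  cbfecf$aaddfdddaeabefd  d
    8  cf$aaddfdddaeabefdcbfe  e
    9  daeabefdcbfecf$aaddfdd  d
   10  dcbfecf$aaddfdddaeabef  f
   11  ddaeabefdcbfecf$aaddfd  d
   12  dddaeabefdcbfecf$aaddf  f
   13  ddfdddaeabefdcbfecf$aa  a
   14  dfdddaeabefdcbfecf$aad  d
   15  eabefdcbfecf$aaddfddda  a
   16  ecf$aaddfdddaeabefdcbf  f
   17  efdcbfecf$aaddfdddaeab  b
   18  f$aaddfdddaeabefdcbfec  c
   19  fdcbfecf$aaddfdddaeabe  e
   20  fdddaeabefdcbfecf$aadd  d
   21  fecf$aaddfdddaeabefdcb  b

f$eadacdedfdfadafbcedb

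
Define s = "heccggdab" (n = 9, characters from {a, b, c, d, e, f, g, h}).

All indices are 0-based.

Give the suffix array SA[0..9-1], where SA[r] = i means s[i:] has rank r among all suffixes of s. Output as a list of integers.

[7, 8, 2, 3, 6, 1, 5, 4, 0]

rank→(start, suffix):
  0 → (7, 'ab')
  1 → (8, 'b')
  2 → (2, 'ccggdab')
  3 → (3, 'cggdab')
  4 → (6, 'dab')
  5 → (1, 'eccggdab')
  6 → (5, 'gdab')
  7 → (4, 'ggdab')
  8 → (0, 'heccggdab')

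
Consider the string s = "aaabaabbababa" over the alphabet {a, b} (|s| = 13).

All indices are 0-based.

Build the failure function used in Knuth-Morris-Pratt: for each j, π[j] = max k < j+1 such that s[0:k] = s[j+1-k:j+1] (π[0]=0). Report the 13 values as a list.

π[0] = 0
j=1 s[j]='a': π[1]=1 (border 'a')
j=2 s[j]='a': π[2]=2 (border 'aa')
j=3 s[j]='b': k: 2→1→0; π[3]=0 (border '')
j=4 s[j]='a': π[4]=1 (border 'a')
j=5 s[j]='a': π[5]=2 (border 'aa')
j=6 s[j]='b': k: 2→1→0; π[6]=0 (border '')
j=7 s[j]='b': π[7]=0 (border '')
j=8 s[j]='a': π[8]=1 (border 'a')
j=9 s[j]='b': k: 1→0; π[9]=0 (border '')
j=10 s[j]='a': π[10]=1 (border 'a')
j=11 s[j]='b': k: 1→0; π[11]=0 (border '')
j=12 s[j]='a': π[12]=1 (border 'a')

[0, 1, 2, 0, 1, 2, 0, 0, 1, 0, 1, 0, 1]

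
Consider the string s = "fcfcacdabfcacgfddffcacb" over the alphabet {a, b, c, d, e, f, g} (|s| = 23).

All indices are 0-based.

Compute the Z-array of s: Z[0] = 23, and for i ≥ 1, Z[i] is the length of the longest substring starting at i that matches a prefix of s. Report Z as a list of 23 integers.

[23, 0, 2, 0, 0, 0, 0, 0, 0, 2, 0, 0, 0, 0, 1, 0, 0, 1, 2, 0, 0, 0, 0]

Z[0]=23
i=1: outside box; Z[1]=0
i=2: outside box; Z[2]=2 scan→box=[2,4)
i=3: min(r-i=1, Z[1]=0)=0; Z[3]=0
i=4: outside box; Z[4]=0
i=5: outside box; Z[5]=0
i=6: outside box; Z[6]=0
i=7: outside box; Z[7]=0
i=8: outside box; Z[8]=0
i=9: outside box; Z[9]=2 scan→box=[9,11)
i=10: min(r-i=1, Z[1]=0)=0; Z[10]=0
i=11: outside box; Z[11]=0
i=12: outside box; Z[12]=0
i=13: outside box; Z[13]=0
i=14: outside box; Z[14]=1 scan→box=[14,15)
i=15: outside box; Z[15]=0
i=16: outside box; Z[16]=0
i=17: outside box; Z[17]=1 scan→box=[17,18)
i=18: outside box; Z[18]=2 scan→box=[18,20)
i=19: min(r-i=1, Z[1]=0)=0; Z[19]=0
i=20: outside box; Z[20]=0
i=21: outside box; Z[21]=0
i=22: outside box; Z[22]=0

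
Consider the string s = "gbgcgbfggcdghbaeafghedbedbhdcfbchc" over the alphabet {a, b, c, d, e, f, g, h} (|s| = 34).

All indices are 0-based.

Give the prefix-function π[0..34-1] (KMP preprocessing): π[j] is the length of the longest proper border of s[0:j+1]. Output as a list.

π[0] = 0
j=1 s[j]='b': π[1]=0 (border '')
j=2 s[j]='g': π[2]=1 (border 'g')
j=3 s[j]='c': k: 1→0; π[3]=0 (border '')
j=4 s[j]='g': π[4]=1 (border 'g')
j=5 s[j]='b': π[5]=2 (border 'gb')
j=6 s[j]='f': k: 2→0; π[6]=0 (border '')
j=7 s[j]='g': π[7]=1 (border 'g')
j=8 s[j]='g': k: 1→0; π[8]=1 (border 'g')
j=9 s[j]='c': k: 1→0; π[9]=0 (border '')
j=10 s[j]='d': π[10]=0 (border '')
j=11 s[j]='g': π[11]=1 (border 'g')
j=12 s[j]='h': k: 1→0; π[12]=0 (border '')
j=13 s[j]='b': π[13]=0 (border '')
j=14 s[j]='a': π[14]=0 (border '')
j=15 s[j]='e': π[15]=0 (border '')
j=16 s[j]='a': π[16]=0 (border '')
j=17 s[j]='f': π[17]=0 (border '')
j=18 s[j]='g': π[18]=1 (border 'g')
j=19 s[j]='h': k: 1→0; π[19]=0 (border '')
j=20 s[j]='e': π[20]=0 (border '')
j=21 s[j]='d': π[21]=0 (border '')
j=22 s[j]='b': π[22]=0 (border '')
j=23 s[j]='e': π[23]=0 (border '')
j=24 s[j]='d': π[24]=0 (border '')
j=25 s[j]='b': π[25]=0 (border '')
j=26 s[j]='h': π[26]=0 (border '')
j=27 s[j]='d': π[27]=0 (border '')
j=28 s[j]='c': π[28]=0 (border '')
j=29 s[j]='f': π[29]=0 (border '')
j=30 s[j]='b': π[30]=0 (border '')
j=31 s[j]='c': π[31]=0 (border '')
j=32 s[j]='h': π[32]=0 (border '')
j=33 s[j]='c': π[33]=0 (border '')

[0, 0, 1, 0, 1, 2, 0, 1, 1, 0, 0, 1, 0, 0, 0, 0, 0, 0, 1, 0, 0, 0, 0, 0, 0, 0, 0, 0, 0, 0, 0, 0, 0, 0]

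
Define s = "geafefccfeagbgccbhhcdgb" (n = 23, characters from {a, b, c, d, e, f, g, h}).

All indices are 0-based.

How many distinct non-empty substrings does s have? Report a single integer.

257

sorted suffixes:
  #0 SA[0]=2  'afefccfeagbgccbhhcdgb'
  #1 SA[1]=10  'agbgccbhhcdgb'
  #2 SA[2]=22  'b'
  #3 SA[3]=12  'bgccbhhcdgb'
  #4 SA[4]=16  'bhhcdgb'
  #5 SA[5]=15  'cbhhcdgb'
  #6 SA[6]=14  'ccbhhcdgb'
  #7 SA[7]=6  'ccfeagbgccbhhcdgb'
  #8 SA[8]=19  'cdgb'
  #9 SA[9]=7  'cfeagbgccbhhcdgb'
  #10 SA[10]=20  'dgb'
  #11 SA[11]=1  'eafefccfeagbgccbhhcdgb'
  #12 SA[12]=9  'eagbgccbhhcdgb'
  #13 SA[13]=4  'efccfeagbgccbhhcdgb'
  #14 SA[14]=5  'fccfeagbgccbhhcdgb'
  #15 SA[15]=8  'feagbgccbhhcdgb'
  #16 SA[16]=3  'fefccfeagbgccbhhcdgb'
  #17 SA[17]=21  'gb'
  #18 SA[18]=11  'gbgccbhhcdgb'
  #19 SA[19]=13  'gccbhhcdgb'
  #20 SA[20]=0  'geafefccfeagbgccbhhcdgb'
  #21 SA[21]=18  'hcdgb'
  #22 SA[22]=17  'hhcdgb'

SA = [2, 10, 22, 12, 16, 15, 14, 6, 19, 7, 20, 1, 9, 4, 5, 8, 3, 21, 11, 13, 0, 18, 17]
i: (SA[i-1],SA[i]) lcp shared
  1: (2,10) 1 'a'
  2: (10,22) 0 ''
  3: (22,12) 1 'b'
  4: (12,16) 1 'b'
  5: (16,15) 0 ''
  6: (15,14) 1 'c'
  7: (14,6) 2 'cc'
  8: (6,19) 1 'c'
  9: (19,7) 1 'c'
  10: (7,20) 0 ''
  11: (20,1) 0 ''
  12: (1,9) 2 'ea'
  13: (9,4) 1 'e'
  14: (4,5) 0 ''
  15: (5,8) 1 'f'
  16: (8,3) 2 'fe'
  17: (3,21) 0 ''
  18: (21,11) 2 'gb'
  19: (11,13) 1 'g'
  20: (13,0) 1 'g'
  21: (0,18) 0 ''
  22: (18,17) 1 'h'

n(n+1)/2 = 23·24/2 = 276
Σ LCP = 0 + 1 + 0 + 1 + 1 + 0 + 1 + 2 + 1 + 1 + 0 + 0 + 2 + 1 + 0 + 1 + 2 + 0 + 2 + 1 + 1 + 0 + 1 = 19
distinct = 276 − 19 = 257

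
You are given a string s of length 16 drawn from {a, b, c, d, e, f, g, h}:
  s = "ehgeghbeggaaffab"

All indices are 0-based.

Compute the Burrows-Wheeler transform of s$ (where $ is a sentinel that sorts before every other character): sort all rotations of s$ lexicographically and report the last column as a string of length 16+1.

bgfaahbg$fagheege

rank  rotation           last
    0  $ehgeghbeggaaffab  b
    1  aaffab$ehgeghbegg  g
    2  ab$ehgeghbeggaaff  f
    3  affab$ehgeghbegga  a
    4  b$ehgeghbeggaaffa  a
    5  beggaaffab$ehgegh  h
    6  eggaaffab$ehgeghb  b
    7  eghbeggaaffab$ehg  g
    8  ehgeghbeggaaffab$  $
    9  fab$ehgeghbeggaaf  f
   10  ffab$ehgeghbeggaa  a
   11  gaaffab$ehgeghbeg  g
   12  geghbeggaaffab$eh  h
   13  ggaaffab$ehgeghbe  e
   14  ghbeggaaffab$ehge  e
   15  hbeggaaffab$ehgeg  g
   16  hgeghbeggaaffab$e  e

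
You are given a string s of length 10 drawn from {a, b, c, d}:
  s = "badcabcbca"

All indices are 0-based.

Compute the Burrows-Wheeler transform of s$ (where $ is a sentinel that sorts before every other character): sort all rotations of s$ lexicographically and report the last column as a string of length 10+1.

accb$cabdba

rank  rotation     last
    0  $badcabcbca  a
    1  a$badcabcbc  c
    2  abcbca$badc  c
    3  adcabcbca$b  b
    4  badcabcbca$  $
    5  bca$badcabc  c
    6  bcbca$badca  a
    7  ca$badcabcb  b
    8  cabcbca$bad  d
    9  cbca$badcab  b
   10  dcabcbca$ba  a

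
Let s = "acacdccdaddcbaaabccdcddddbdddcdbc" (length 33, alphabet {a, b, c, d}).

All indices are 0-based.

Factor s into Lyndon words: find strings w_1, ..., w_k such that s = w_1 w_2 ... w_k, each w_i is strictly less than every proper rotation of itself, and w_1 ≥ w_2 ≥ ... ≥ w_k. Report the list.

emit factor 1: 'acacdccdaddcb' (i=0, period=13)
emit factor 2: 'aaabccdcddddbdddcdbc' (i=13, period=20)

["acacdccdaddcb", "aaabccdcddddbdddcdbc"]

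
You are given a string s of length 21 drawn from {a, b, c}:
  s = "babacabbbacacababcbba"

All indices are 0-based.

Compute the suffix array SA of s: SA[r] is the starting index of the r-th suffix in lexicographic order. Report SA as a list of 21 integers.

sorted suffixes:
  #0 SA[0]=20  'a'
  #1 SA[1]=13  'ababcbba'
  #2 SA[2]=1  'abacabbbacacababcbba'
  #3 SA[3]=5  'abbbacacababcbba'
  #4 SA[4]=15  'abcbba'
  #5 SA[5]=11  'acababcbba'
  #6 SA[6]=3  'acabbbacacababcbba'
  #7 SA[7]=9  'acacababcbba'
  #8 SA[8]=19  'ba'
  #9 SA[9]=0  'babacabbbacacababcbba'
  #10 SA[10]=14  'babcbba'
  #11 SA[11]=2  'bacabbbacacababcbba'
  #12 SA[12]=8  'bacacababcbba'
  #13 SA[13]=18  'bba'
  #14 SA[14]=7  'bbacacababcbba'
  #15 SA[15]=6  'bbbacacababcbba'
  #16 SA[16]=16  'bcbba'
  #17 SA[17]=12  'cababcbba'
  #18 SA[18]=4  'cabbbacacababcbba'
  #19 SA[19]=10  'cacababcbba'
  #20 SA[20]=17  'cbba'

[20, 13, 1, 5, 15, 11, 3, 9, 19, 0, 14, 2, 8, 18, 7, 6, 16, 12, 4, 10, 17]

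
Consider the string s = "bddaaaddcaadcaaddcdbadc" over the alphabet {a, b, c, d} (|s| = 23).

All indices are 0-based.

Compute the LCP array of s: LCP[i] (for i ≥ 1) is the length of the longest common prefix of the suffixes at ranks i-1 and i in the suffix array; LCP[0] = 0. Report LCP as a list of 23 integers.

[0, 2, 3, 5, 1, 3, 2, 4, 0, 1, 0, 1, 4, 1, 0, 1, 1, 2, 5, 2, 1, 2, 3]

rank | idx | suffix
   0 |   3 | aaaddcaadcaaddcdbadc
   1 |   9 | aadcaaddcdbadc
   2 |   4 | aaddcaadcaaddcdbadc
   3 |  13 | aaddcdbadc
   4 |  20 | adc
   5 |  10 | adcaaddcdbadc
   6 |   5 | addcaadcaaddcdbadc
   7 |  14 | addcdbadc
   8 |  19 | badc
   9 |   0 | bddaaaddcaadcaaddcdbadc
  10 |  22 | c
  11 |   8 | caadcaaddcdbadc
  12 |  12 | caaddcdbadc
  13 |  17 | cdbadc
  14 |   2 | daaaddcaadcaaddcdbadc
  15 |  18 | dbadc
  16 |  21 | dc
  17 |   7 | dcaadcaaddcdbadc
  18 |  11 | dcaaddcdbadc
  19 |  16 | dcdbadc
  20 |   1 | ddaaaddcaadcaaddcdbadc
  21 |   6 | ddcaadcaaddcdbadc
  22 |  15 | ddcdbadc

SA = [3, 9, 4, 13, 20, 10, 5, 14, 19, 0, 22, 8, 12, 17, 2, 18, 21, 7, 11, 16, 1, 6, 15]
i: (SA[i-1],SA[i]) lcp shared
  1: (3,9) 2 'aa'
  2: (9,4) 3 'aad'
  3: (4,13) 5 'aaddc'
  4: (13,20) 1 'a'
  5: (20,10) 3 'adc'
  6: (10,5) 2 'ad'
  7: (5,14) 4 'addc'
  8: (14,19) 0 ''
  9: (19,0) 1 'b'
  10: (0,22) 0 ''
  11: (22,8) 1 'c'
  12: (8,12) 4 'caad'
  13: (12,17) 1 'c'
  14: (17,2) 0 ''
  15: (2,18) 1 'd'
  16: (18,21) 1 'd'
  17: (21,7) 2 'dc'
  18: (7,11) 5 'dcaad'
  19: (11,16) 2 'dc'
  20: (16,1) 1 'd'
  21: (1,6) 2 'dd'
  22: (6,15) 3 'ddc'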